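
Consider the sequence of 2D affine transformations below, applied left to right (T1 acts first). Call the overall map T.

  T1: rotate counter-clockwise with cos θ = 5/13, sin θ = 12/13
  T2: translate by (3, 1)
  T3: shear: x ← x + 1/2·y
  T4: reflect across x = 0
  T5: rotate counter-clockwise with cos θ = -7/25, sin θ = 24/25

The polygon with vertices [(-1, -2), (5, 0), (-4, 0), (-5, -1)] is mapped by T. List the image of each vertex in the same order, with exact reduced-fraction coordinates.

T1 rotate counter-clockwise with cos θ = 5/13, sin θ = 12/13: (-1, -2) → (19/13, -22/13); (5, 0) → (25/13, 60/13); (-4, 0) → (-20/13, -48/13); (-5, -1) → (-1, -5)
T2 translate by (3, 1): (19/13, -22/13) → (58/13, -9/13); (25/13, 60/13) → (64/13, 73/13); (-20/13, -48/13) → (19/13, -35/13); (-1, -5) → (2, -4)
T3 shear: x ← x + 1/2·y: (58/13, -9/13) → (107/26, -9/13); (64/13, 73/13) → (201/26, 73/13); (19/13, -35/13) → (3/26, -35/13); (2, -4) → (0, -4)
T4 reflect across x = 0: (107/26, -9/13) → (-107/26, -9/13); (201/26, 73/13) → (-201/26, 73/13); (3/26, -35/13) → (-3/26, -35/13); (0, -4) → (0, -4)
T5 rotate counter-clockwise with cos θ = -7/25, sin θ = 24/25: (-107/26, -9/13) → (1181/650, -1221/325); (-201/26, 73/13) → (-2097/650, -2923/325); (-3/26, -35/13) → (1701/650, 209/325); (0, -4) → (96/25, 28/25)

image vertices: (1181/650, -1221/325), (-2097/650, -2923/325), (1701/650, 209/325), (96/25, 28/25)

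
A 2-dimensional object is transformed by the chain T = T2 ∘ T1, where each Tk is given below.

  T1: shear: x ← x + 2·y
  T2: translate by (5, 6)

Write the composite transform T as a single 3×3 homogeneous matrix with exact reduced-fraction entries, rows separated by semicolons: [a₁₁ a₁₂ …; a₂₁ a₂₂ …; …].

T = [1 2 5; 0 1 6; 0 0 1]

T1 = [1 2 0; 0 1 0; 0 0 1]
T2·T1 = [1 2 5; 0 1 6; 0 0 1]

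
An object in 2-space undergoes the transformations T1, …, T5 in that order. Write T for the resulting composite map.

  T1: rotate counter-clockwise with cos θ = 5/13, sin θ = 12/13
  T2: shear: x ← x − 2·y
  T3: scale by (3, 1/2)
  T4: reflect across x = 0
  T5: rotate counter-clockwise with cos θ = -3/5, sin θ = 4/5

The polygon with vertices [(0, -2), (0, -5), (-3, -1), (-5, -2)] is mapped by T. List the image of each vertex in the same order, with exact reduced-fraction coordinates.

image vertices: (32/5, -513/65), (16, -513/26), (61/5, -1773/130), (107/5, -1563/65)

T1 rotate counter-clockwise with cos θ = 5/13, sin θ = 12/13: (0, -2) → (24/13, -10/13); (0, -5) → (60/13, -25/13); (-3, -1) → (-3/13, -41/13); (-5, -2) → (-1/13, -70/13)
T2 shear: x ← x − 2·y: (24/13, -10/13) → (44/13, -10/13); (60/13, -25/13) → (110/13, -25/13); (-3/13, -41/13) → (79/13, -41/13); (-1/13, -70/13) → (139/13, -70/13)
T3 scale by (3, 1/2): (44/13, -10/13) → (132/13, -5/13); (110/13, -25/13) → (330/13, -25/26); (79/13, -41/13) → (237/13, -41/26); (139/13, -70/13) → (417/13, -35/13)
T4 reflect across x = 0: (132/13, -5/13) → (-132/13, -5/13); (330/13, -25/26) → (-330/13, -25/26); (237/13, -41/26) → (-237/13, -41/26); (417/13, -35/13) → (-417/13, -35/13)
T5 rotate counter-clockwise with cos θ = -3/5, sin θ = 4/5: (-132/13, -5/13) → (32/5, -513/65); (-330/13, -25/26) → (16, -513/26); (-237/13, -41/26) → (61/5, -1773/130); (-417/13, -35/13) → (107/5, -1563/65)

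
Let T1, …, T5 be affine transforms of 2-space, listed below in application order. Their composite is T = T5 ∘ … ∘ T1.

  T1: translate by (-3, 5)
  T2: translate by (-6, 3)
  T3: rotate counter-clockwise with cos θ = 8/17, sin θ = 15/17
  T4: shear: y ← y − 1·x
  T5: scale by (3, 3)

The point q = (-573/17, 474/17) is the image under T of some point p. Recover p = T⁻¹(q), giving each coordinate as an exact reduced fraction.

T1 = [1 0 -3; 0 1 5; 0 0 1]
T2·T1 = [1 0 -9; 0 1 8; 0 0 1]
T3·…·T1 = [8/17 -15/17 -192/17; 15/17 8/17 -71/17; 0 0 1]
T4·…·T1 = [8/17 -15/17 -192/17; 7/17 23/17 121/17; 0 0 1]
T5·…·T1 = [24/17 -45/17 -576/17; 21/17 69/17 363/17; 0 0 1]
det M = 9; M⁻¹ = [23/51 5/17 9; -7/51 8/51 -8; 0 0 1]
M⁻¹ · (-573/17, 474/17)ᵀ = (2, 1)ᵀ

p = (2, 1)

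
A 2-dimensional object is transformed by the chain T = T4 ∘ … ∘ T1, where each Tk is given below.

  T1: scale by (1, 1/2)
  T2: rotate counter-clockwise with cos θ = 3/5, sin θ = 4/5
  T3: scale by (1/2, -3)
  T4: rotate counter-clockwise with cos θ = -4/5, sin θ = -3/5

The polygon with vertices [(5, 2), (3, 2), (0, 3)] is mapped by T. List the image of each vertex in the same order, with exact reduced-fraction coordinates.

T1 scale by (1, 1/2): (5, 2) → (5, 1); (3, 2) → (3, 1); (0, 3) → (0, 3/2)
T2 rotate counter-clockwise with cos θ = 3/5, sin θ = 4/5: (5, 1) → (11/5, 23/5); (3, 1) → (1, 3); (0, 3/2) → (-6/5, 9/10)
T3 scale by (1/2, -3): (11/5, 23/5) → (11/10, -69/5); (1, 3) → (1/2, -9); (-6/5, 9/10) → (-3/5, -27/10)
T4 rotate counter-clockwise with cos θ = -4/5, sin θ = -3/5: (11/10, -69/5) → (-229/25, 519/50); (1/2, -9) → (-29/5, 69/10); (-3/5, -27/10) → (-57/50, 63/25)

image vertices: (-229/25, 519/50), (-29/5, 69/10), (-57/50, 63/25)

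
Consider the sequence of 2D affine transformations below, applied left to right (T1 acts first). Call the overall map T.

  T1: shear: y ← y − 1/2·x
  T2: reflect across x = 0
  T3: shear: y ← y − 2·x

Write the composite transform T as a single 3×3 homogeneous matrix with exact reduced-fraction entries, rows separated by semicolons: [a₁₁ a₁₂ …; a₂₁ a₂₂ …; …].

T = [-1 0 0; 3/2 1 0; 0 0 1]

T1 = [1 0 0; -1/2 1 0; 0 0 1]
T2·T1 = [-1 0 0; -1/2 1 0; 0 0 1]
T3·…·T1 = [-1 0 0; 3/2 1 0; 0 0 1]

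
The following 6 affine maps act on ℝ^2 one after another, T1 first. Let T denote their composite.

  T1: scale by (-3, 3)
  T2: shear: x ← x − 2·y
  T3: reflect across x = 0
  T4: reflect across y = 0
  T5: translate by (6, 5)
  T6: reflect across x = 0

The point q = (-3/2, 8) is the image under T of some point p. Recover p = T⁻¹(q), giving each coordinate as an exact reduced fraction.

p = (1/2, -1)

T1 = [-3 0 0; 0 3 0; 0 0 1]
T2·T1 = [-3 -6 0; 0 3 0; 0 0 1]
T3·…·T1 = [3 6 0; 0 3 0; 0 0 1]
T4·…·T1 = [3 6 0; 0 -3 0; 0 0 1]
T5·…·T1 = [3 6 6; 0 -3 5; 0 0 1]
T6·…·T1 = [-3 -6 -6; 0 -3 5; 0 0 1]
det M = 9; M⁻¹ = [-1/3 2/3 -16/3; 0 -1/3 5/3; 0 0 1]
M⁻¹ · (-3/2, 8)ᵀ = (1/2, -1)ᵀ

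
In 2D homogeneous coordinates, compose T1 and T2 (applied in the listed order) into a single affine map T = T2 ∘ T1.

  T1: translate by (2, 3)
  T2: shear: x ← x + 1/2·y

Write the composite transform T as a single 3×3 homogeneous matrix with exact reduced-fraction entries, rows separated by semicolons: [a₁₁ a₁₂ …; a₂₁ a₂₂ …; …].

T = [1 1/2 7/2; 0 1 3; 0 0 1]

T1 = [1 0 2; 0 1 3; 0 0 1]
T2·T1 = [1 1/2 7/2; 0 1 3; 0 0 1]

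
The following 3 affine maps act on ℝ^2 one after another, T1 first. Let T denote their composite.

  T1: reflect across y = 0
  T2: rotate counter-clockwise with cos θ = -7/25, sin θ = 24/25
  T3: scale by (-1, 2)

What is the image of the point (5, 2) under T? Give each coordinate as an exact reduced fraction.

T1 reflect across y = 0: (5, 2) → (5, -2)
T2 rotate counter-clockwise with cos θ = -7/25, sin θ = 24/25: (5, -2) → (13/25, 134/25)
T3 scale by (-1, 2): (13/25, 134/25) → (-13/25, 268/25)

T(p) = (-13/25, 268/25)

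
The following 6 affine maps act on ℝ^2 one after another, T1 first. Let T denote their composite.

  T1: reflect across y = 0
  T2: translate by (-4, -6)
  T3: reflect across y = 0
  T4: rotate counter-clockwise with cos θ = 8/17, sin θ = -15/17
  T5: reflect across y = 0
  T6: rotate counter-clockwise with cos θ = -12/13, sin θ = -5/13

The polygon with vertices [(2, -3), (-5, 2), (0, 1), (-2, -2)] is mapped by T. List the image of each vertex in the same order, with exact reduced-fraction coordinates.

T1 reflect across y = 0: (2, -3) → (2, 3); (-5, 2) → (-5, -2); (0, 1) → (0, -1); (-2, -2) → (-2, 2)
T2 translate by (-4, -6): (2, 3) → (-2, -3); (-5, -2) → (-9, -8); (0, -1) → (-4, -7); (-2, 2) → (-6, -4)
T3 reflect across y = 0: (-2, -3) → (-2, 3); (-9, -8) → (-9, 8); (-4, -7) → (-4, 7); (-6, -4) → (-6, 4)
T4 rotate counter-clockwise with cos θ = 8/17, sin θ = -15/17: (-2, 3) → (29/17, 54/17); (-9, 8) → (48/17, 199/17); (-4, 7) → (73/17, 116/17); (-6, 4) → (12/17, 122/17)
T5 reflect across y = 0: (29/17, 54/17) → (29/17, -54/17); (48/17, 199/17) → (48/17, -199/17); (73/17, 116/17) → (73/17, -116/17); (12/17, 122/17) → (12/17, -122/17)
T6 rotate counter-clockwise with cos θ = -12/13, sin θ = -5/13: (29/17, -54/17) → (-618/221, 503/221); (48/17, -199/17) → (-1571/221, 2148/221); (73/17, -116/17) → (-112/17, 79/17); (12/17, -122/17) → (-58/17, 108/17)

image vertices: (-618/221, 503/221), (-1571/221, 2148/221), (-112/17, 79/17), (-58/17, 108/17)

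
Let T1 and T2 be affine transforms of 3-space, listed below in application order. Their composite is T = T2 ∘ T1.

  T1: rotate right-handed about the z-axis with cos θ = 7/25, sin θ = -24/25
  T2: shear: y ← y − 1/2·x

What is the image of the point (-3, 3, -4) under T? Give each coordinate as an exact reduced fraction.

T(p) = (51/25, 27/10, -4)

T1 rotate right-handed about the z-axis with cos θ = 7/25, sin θ = -24/25: (-3, 3, -4) → (51/25, 93/25, -4)
T2 shear: y ← y − 1/2·x: (51/25, 93/25, -4) → (51/25, 27/10, -4)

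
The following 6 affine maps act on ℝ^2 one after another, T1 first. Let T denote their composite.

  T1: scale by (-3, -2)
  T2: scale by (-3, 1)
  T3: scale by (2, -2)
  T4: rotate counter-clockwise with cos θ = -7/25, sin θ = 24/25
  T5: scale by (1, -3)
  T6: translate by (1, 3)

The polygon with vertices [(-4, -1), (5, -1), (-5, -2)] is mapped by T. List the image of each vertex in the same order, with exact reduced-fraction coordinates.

T1 scale by (-3, -2): (-4, -1) → (12, 2); (5, -1) → (-15, 2); (-5, -2) → (15, 4)
T2 scale by (-3, 1): (12, 2) → (-36, 2); (-15, 2) → (45, 2); (15, 4) → (-45, 4)
T3 scale by (2, -2): (-36, 2) → (-72, -4); (45, 2) → (90, -4); (-45, 4) → (-90, -8)
T4 rotate counter-clockwise with cos θ = -7/25, sin θ = 24/25: (-72, -4) → (24, -68); (90, -4) → (-534/25, 2188/25); (-90, -8) → (822/25, -2104/25)
T5 scale by (1, -3): (24, -68) → (24, 204); (-534/25, 2188/25) → (-534/25, -6564/25); (822/25, -2104/25) → (822/25, 6312/25)
T6 translate by (1, 3): (24, 204) → (25, 207); (-534/25, -6564/25) → (-509/25, -6489/25); (822/25, 6312/25) → (847/25, 6387/25)

image vertices: (25, 207), (-509/25, -6489/25), (847/25, 6387/25)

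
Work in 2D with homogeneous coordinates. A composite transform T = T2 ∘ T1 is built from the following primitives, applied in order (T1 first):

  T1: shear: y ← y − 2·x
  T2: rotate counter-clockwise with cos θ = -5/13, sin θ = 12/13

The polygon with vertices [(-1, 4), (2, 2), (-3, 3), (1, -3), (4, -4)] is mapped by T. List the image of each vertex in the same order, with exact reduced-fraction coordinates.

T1 shear: y ← y − 2·x: (-1, 4) → (-1, 6); (2, 2) → (2, -2); (-3, 3) → (-3, 9); (1, -3) → (1, -5); (4, -4) → (4, -12)
T2 rotate counter-clockwise with cos θ = -5/13, sin θ = 12/13: (-1, 6) → (-67/13, -42/13); (2, -2) → (14/13, 34/13); (-3, 9) → (-93/13, -81/13); (1, -5) → (55/13, 37/13); (4, -12) → (124/13, 108/13)

image vertices: (-67/13, -42/13), (14/13, 34/13), (-93/13, -81/13), (55/13, 37/13), (124/13, 108/13)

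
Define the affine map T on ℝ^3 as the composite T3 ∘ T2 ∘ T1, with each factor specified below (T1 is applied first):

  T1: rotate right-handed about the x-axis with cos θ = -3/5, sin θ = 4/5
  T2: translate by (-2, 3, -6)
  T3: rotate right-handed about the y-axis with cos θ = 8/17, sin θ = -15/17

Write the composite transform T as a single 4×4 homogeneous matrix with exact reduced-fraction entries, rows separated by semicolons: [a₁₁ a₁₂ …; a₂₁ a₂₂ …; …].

T = [8/17 -12/17 9/17 74/17; 0 -3/5 -4/5 3; 15/17 32/85 -24/85 -78/17; 0 0 0 1]

T1 = [1 0 0 0; 0 -3/5 -4/5 0; 0 4/5 -3/5 0; 0 0 0 1]
T2·T1 = [1 0 0 -2; 0 -3/5 -4/5 3; 0 4/5 -3/5 -6; 0 0 0 1]
T3·…·T1 = [8/17 -12/17 9/17 74/17; 0 -3/5 -4/5 3; 15/17 32/85 -24/85 -78/17; 0 0 0 1]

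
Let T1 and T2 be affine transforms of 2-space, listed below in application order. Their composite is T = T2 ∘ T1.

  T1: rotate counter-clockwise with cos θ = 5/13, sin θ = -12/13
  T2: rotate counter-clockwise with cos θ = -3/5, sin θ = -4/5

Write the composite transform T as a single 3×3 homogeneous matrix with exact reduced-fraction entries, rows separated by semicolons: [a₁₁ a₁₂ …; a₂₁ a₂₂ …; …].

T1 = [5/13 12/13 0; -12/13 5/13 0; 0 0 1]
T2·T1 = [-63/65 -16/65 0; 16/65 -63/65 0; 0 0 1]

T = [-63/65 -16/65 0; 16/65 -63/65 0; 0 0 1]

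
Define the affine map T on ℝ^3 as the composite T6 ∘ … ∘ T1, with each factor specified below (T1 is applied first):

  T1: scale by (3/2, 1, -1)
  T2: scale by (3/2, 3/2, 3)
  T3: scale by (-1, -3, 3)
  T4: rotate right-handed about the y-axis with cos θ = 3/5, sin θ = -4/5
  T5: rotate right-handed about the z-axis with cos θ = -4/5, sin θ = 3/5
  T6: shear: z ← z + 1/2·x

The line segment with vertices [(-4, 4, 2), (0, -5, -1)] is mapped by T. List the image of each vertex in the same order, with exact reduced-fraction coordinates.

image vertices: (-126/25, 657/25, -153/25), (-387/50, -558/25, 153/100)

T1 scale by (3/2, 1, -1): (-4, 4, 2) → (-6, 4, -2); (0, -5, -1) → (0, -5, 1)
T2 scale by (3/2, 3/2, 3): (-6, 4, -2) → (-9, 6, -6); (0, -5, 1) → (0, -15/2, 3)
T3 scale by (-1, -3, 3): (-9, 6, -6) → (9, -18, -18); (0, -15/2, 3) → (0, 45/2, 9)
T4 rotate right-handed about the y-axis with cos θ = 3/5, sin θ = -4/5: (9, -18, -18) → (99/5, -18, -18/5); (0, 45/2, 9) → (-36/5, 45/2, 27/5)
T5 rotate right-handed about the z-axis with cos θ = -4/5, sin θ = 3/5: (99/5, -18, -18/5) → (-126/25, 657/25, -18/5); (-36/5, 45/2, 27/5) → (-387/50, -558/25, 27/5)
T6 shear: z ← z + 1/2·x: (-126/25, 657/25, -18/5) → (-126/25, 657/25, -153/25); (-387/50, -558/25, 27/5) → (-387/50, -558/25, 153/100)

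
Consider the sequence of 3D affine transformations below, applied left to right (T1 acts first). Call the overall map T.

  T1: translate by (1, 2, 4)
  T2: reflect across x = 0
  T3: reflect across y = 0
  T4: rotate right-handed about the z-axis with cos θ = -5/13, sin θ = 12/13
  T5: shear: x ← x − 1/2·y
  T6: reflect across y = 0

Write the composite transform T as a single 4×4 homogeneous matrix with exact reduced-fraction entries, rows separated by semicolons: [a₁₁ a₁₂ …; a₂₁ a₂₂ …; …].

T = [11/13 19/26 0 30/13; 12/13 -5/13 0 2/13; 0 0 1 4; 0 0 0 1]

T1 = [1 0 0 1; 0 1 0 2; 0 0 1 4; 0 0 0 1]
T2·T1 = [-1 0 0 -1; 0 1 0 2; 0 0 1 4; 0 0 0 1]
T3·…·T1 = [-1 0 0 -1; 0 -1 0 -2; 0 0 1 4; 0 0 0 1]
T4·…·T1 = [5/13 12/13 0 29/13; -12/13 5/13 0 -2/13; 0 0 1 4; 0 0 0 1]
T5·…·T1 = [11/13 19/26 0 30/13; -12/13 5/13 0 -2/13; 0 0 1 4; 0 0 0 1]
T6·…·T1 = [11/13 19/26 0 30/13; 12/13 -5/13 0 2/13; 0 0 1 4; 0 0 0 1]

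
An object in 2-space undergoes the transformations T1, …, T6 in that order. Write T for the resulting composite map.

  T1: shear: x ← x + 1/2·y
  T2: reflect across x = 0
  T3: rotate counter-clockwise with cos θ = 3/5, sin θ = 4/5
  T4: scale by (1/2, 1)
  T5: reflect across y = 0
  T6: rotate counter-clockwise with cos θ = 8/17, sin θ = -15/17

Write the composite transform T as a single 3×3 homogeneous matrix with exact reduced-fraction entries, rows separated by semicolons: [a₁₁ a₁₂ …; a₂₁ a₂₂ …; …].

T1 = [1 1/2 0; 0 1 0; 0 0 1]
T2·T1 = [-1 -1/2 0; 0 1 0; 0 0 1]
T3·…·T1 = [-3/5 -11/10 0; -4/5 1/5 0; 0 0 1]
T4·…·T1 = [-3/10 -11/20 0; -4/5 1/5 0; 0 0 1]
T5·…·T1 = [-3/10 -11/20 0; 4/5 -1/5 0; 0 0 1]
T6·…·T1 = [48/85 -37/85 0; 109/170 133/340 0; 0 0 1]

T = [48/85 -37/85 0; 109/170 133/340 0; 0 0 1]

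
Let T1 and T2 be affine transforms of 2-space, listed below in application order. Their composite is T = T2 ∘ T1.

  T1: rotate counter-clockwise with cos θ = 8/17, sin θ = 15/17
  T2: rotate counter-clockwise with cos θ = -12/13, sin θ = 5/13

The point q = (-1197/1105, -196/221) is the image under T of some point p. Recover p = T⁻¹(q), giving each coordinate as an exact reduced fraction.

p = (7/5, 0)

T1 = [8/17 -15/17 0; 15/17 8/17 0; 0 0 1]
T2·T1 = [-171/221 140/221 0; -140/221 -171/221 0; 0 0 1]
det M = 1; M⁻¹ = [-171/221 -140/221 0; 140/221 -171/221 0; 0 0 1]
M⁻¹ · (-1197/1105, -196/221)ᵀ = (7/5, 0)ᵀ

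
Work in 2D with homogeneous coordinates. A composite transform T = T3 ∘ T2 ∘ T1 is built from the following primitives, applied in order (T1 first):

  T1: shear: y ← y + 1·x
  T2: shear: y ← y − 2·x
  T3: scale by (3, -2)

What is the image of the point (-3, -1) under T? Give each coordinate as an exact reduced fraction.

T(p) = (-9, -4)

T1 shear: y ← y + 1·x: (-3, -1) → (-3, -4)
T2 shear: y ← y − 2·x: (-3, -4) → (-3, 2)
T3 scale by (3, -2): (-3, 2) → (-9, -4)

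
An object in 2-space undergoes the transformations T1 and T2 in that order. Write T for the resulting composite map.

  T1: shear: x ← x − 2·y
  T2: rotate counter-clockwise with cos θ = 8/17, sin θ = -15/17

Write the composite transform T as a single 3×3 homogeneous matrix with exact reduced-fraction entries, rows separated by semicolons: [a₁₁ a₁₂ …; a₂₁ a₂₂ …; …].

T1 = [1 -2 0; 0 1 0; 0 0 1]
T2·T1 = [8/17 -1/17 0; -15/17 38/17 0; 0 0 1]

T = [8/17 -1/17 0; -15/17 38/17 0; 0 0 1]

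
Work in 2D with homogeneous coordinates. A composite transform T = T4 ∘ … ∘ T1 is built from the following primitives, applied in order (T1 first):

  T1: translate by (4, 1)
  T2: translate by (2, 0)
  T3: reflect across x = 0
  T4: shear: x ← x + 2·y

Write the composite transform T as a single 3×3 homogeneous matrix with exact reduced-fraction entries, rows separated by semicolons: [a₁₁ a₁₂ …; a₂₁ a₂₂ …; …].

T1 = [1 0 4; 0 1 1; 0 0 1]
T2·T1 = [1 0 6; 0 1 1; 0 0 1]
T3·…·T1 = [-1 0 -6; 0 1 1; 0 0 1]
T4·…·T1 = [-1 2 -4; 0 1 1; 0 0 1]

T = [-1 2 -4; 0 1 1; 0 0 1]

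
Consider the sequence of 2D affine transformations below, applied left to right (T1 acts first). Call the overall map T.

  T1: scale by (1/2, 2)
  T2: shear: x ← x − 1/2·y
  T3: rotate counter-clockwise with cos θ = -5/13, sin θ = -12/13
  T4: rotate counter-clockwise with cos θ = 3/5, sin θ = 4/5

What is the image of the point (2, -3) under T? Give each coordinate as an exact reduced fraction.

T1 scale by (1/2, 2): (2, -3) → (1, -6)
T2 shear: x ← x − 1/2·y: (1, -6) → (4, -6)
T3 rotate counter-clockwise with cos θ = -5/13, sin θ = -12/13: (4, -6) → (-92/13, -18/13)
T4 rotate counter-clockwise with cos θ = 3/5, sin θ = 4/5: (-92/13, -18/13) → (-204/65, -422/65)

T(p) = (-204/65, -422/65)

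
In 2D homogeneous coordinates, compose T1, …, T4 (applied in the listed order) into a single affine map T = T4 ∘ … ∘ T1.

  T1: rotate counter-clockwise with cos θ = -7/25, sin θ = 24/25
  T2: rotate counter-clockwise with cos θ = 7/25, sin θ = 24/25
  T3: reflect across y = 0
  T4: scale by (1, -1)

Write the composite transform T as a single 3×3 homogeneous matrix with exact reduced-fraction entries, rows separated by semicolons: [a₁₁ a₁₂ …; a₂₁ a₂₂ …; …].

T1 = [-7/25 -24/25 0; 24/25 -7/25 0; 0 0 1]
T2·T1 = [-1 0 0; 0 -1 0; 0 0 1]
T3·…·T1 = [-1 0 0; 0 1 0; 0 0 1]
T4·…·T1 = [-1 0 0; 0 -1 0; 0 0 1]

T = [-1 0 0; 0 -1 0; 0 0 1]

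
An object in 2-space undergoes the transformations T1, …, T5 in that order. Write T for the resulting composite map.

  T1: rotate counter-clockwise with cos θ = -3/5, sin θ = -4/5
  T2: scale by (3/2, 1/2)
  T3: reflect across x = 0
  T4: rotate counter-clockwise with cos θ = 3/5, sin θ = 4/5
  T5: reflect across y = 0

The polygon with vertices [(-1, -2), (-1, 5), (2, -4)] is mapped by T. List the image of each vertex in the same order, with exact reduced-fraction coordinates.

image vertices: (1/10, -9/5), (-163/50, 309/50), (91/25, -138/25)

T1 rotate counter-clockwise with cos θ = -3/5, sin θ = -4/5: (-1, -2) → (-1, 2); (-1, 5) → (23/5, -11/5); (2, -4) → (-22/5, 4/5)
T2 scale by (3/2, 1/2): (-1, 2) → (-3/2, 1); (23/5, -11/5) → (69/10, -11/10); (-22/5, 4/5) → (-33/5, 2/5)
T3 reflect across x = 0: (-3/2, 1) → (3/2, 1); (69/10, -11/10) → (-69/10, -11/10); (-33/5, 2/5) → (33/5, 2/5)
T4 rotate counter-clockwise with cos θ = 3/5, sin θ = 4/5: (3/2, 1) → (1/10, 9/5); (-69/10, -11/10) → (-163/50, -309/50); (33/5, 2/5) → (91/25, 138/25)
T5 reflect across y = 0: (1/10, 9/5) → (1/10, -9/5); (-163/50, -309/50) → (-163/50, 309/50); (91/25, 138/25) → (91/25, -138/25)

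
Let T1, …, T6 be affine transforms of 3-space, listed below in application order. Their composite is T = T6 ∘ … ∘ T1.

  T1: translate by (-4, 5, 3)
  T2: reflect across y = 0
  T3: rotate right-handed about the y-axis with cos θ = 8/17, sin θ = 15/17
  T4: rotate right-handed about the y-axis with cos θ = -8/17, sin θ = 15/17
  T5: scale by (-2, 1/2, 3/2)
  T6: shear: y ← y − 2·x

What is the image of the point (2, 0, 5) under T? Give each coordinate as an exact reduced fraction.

T1 translate by (-4, 5, 3): (2, 0, 5) → (-2, 5, 8)
T2 reflect across y = 0: (-2, 5, 8) → (-2, -5, 8)
T3 rotate right-handed about the y-axis with cos θ = 8/17, sin θ = 15/17: (-2, -5, 8) → (104/17, -5, 94/17)
T4 rotate right-handed about the y-axis with cos θ = -8/17, sin θ = 15/17: (104/17, -5, 94/17) → (2, -5, -8)
T5 scale by (-2, 1/2, 3/2): (2, -5, -8) → (-4, -5/2, -12)
T6 shear: y ← y − 2·x: (-4, -5/2, -12) → (-4, 11/2, -12)

T(p) = (-4, 11/2, -12)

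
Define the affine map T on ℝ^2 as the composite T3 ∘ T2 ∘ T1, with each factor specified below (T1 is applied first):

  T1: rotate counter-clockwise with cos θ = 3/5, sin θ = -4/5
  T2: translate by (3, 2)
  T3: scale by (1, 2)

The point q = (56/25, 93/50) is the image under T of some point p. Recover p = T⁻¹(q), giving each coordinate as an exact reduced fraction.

p = (2/5, -5/4)

T1 = [3/5 4/5 0; -4/5 3/5 0; 0 0 1]
T2·T1 = [3/5 4/5 3; -4/5 3/5 2; 0 0 1]
T3·…·T1 = [3/5 4/5 3; -8/5 6/5 4; 0 0 1]
det M = 2; M⁻¹ = [3/5 -2/5 -1/5; 4/5 3/10 -18/5; 0 0 1]
M⁻¹ · (56/25, 93/50)ᵀ = (2/5, -5/4)ᵀ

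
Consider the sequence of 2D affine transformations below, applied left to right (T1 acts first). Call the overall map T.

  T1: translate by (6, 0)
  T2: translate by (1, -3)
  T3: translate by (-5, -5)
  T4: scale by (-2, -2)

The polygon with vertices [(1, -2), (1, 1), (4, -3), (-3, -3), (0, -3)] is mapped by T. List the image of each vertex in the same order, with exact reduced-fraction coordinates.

image vertices: (-6, 20), (-6, 14), (-12, 22), (2, 22), (-4, 22)

T1 translate by (6, 0): (1, -2) → (7, -2); (1, 1) → (7, 1); (4, -3) → (10, -3); (-3, -3) → (3, -3); (0, -3) → (6, -3)
T2 translate by (1, -3): (7, -2) → (8, -5); (7, 1) → (8, -2); (10, -3) → (11, -6); (3, -3) → (4, -6); (6, -3) → (7, -6)
T3 translate by (-5, -5): (8, -5) → (3, -10); (8, -2) → (3, -7); (11, -6) → (6, -11); (4, -6) → (-1, -11); (7, -6) → (2, -11)
T4 scale by (-2, -2): (3, -10) → (-6, 20); (3, -7) → (-6, 14); (6, -11) → (-12, 22); (-1, -11) → (2, 22); (2, -11) → (-4, 22)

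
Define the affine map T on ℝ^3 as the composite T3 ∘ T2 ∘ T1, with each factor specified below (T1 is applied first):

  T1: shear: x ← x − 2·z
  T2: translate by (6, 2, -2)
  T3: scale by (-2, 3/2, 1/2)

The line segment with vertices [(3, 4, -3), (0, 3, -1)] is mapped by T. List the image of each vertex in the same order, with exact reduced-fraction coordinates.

T1 shear: x ← x − 2·z: (3, 4, -3) → (9, 4, -3); (0, 3, -1) → (2, 3, -1)
T2 translate by (6, 2, -2): (9, 4, -3) → (15, 6, -5); (2, 3, -1) → (8, 5, -3)
T3 scale by (-2, 3/2, 1/2): (15, 6, -5) → (-30, 9, -5/2); (8, 5, -3) → (-16, 15/2, -3/2)

image vertices: (-30, 9, -5/2), (-16, 15/2, -3/2)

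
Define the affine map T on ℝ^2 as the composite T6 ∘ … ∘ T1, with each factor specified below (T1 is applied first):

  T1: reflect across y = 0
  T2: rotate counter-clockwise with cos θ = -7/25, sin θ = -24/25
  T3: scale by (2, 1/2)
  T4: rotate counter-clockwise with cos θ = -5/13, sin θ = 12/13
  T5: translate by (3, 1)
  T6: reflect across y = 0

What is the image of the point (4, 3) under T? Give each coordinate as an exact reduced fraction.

T(p) = (97/13, 151/26)

T1 reflect across y = 0: (4, 3) → (4, -3)
T2 rotate counter-clockwise with cos θ = -7/25, sin θ = -24/25: (4, -3) → (-4, -3)
T3 scale by (2, 1/2): (-4, -3) → (-8, -3/2)
T4 rotate counter-clockwise with cos θ = -5/13, sin θ = 12/13: (-8, -3/2) → (58/13, -177/26)
T5 translate by (3, 1): (58/13, -177/26) → (97/13, -151/26)
T6 reflect across y = 0: (97/13, -151/26) → (97/13, 151/26)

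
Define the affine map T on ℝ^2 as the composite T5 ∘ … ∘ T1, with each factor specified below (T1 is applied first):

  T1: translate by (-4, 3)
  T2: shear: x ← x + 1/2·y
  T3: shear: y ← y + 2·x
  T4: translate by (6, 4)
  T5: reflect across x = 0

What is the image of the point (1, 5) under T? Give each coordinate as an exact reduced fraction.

T1 translate by (-4, 3): (1, 5) → (-3, 8)
T2 shear: x ← x + 1/2·y: (-3, 8) → (1, 8)
T3 shear: y ← y + 2·x: (1, 8) → (1, 10)
T4 translate by (6, 4): (1, 10) → (7, 14)
T5 reflect across x = 0: (7, 14) → (-7, 14)

T(p) = (-7, 14)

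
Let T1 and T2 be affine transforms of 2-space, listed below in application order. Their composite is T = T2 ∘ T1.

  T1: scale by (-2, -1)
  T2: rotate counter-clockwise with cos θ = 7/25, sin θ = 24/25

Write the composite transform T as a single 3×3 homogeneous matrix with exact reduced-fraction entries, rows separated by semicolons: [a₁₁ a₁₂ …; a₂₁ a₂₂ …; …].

T1 = [-2 0 0; 0 -1 0; 0 0 1]
T2·T1 = [-14/25 24/25 0; -48/25 -7/25 0; 0 0 1]

T = [-14/25 24/25 0; -48/25 -7/25 0; 0 0 1]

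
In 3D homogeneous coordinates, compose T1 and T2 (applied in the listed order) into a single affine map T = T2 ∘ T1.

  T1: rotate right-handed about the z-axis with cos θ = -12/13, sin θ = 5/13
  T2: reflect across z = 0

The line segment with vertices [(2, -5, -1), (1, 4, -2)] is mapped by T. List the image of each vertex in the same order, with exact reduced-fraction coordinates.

image vertices: (1/13, 70/13, 1), (-32/13, -43/13, 2)

T1 rotate right-handed about the z-axis with cos θ = -12/13, sin θ = 5/13: (2, -5, -1) → (1/13, 70/13, -1); (1, 4, -2) → (-32/13, -43/13, -2)
T2 reflect across z = 0: (1/13, 70/13, -1) → (1/13, 70/13, 1); (-32/13, -43/13, -2) → (-32/13, -43/13, 2)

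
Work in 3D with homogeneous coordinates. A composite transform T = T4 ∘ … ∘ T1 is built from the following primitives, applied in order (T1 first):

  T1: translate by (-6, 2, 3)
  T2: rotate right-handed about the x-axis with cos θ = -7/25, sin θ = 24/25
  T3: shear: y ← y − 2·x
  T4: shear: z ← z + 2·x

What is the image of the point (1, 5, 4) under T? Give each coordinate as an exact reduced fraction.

T(p) = (-5, 33/25, -131/25)

T1 translate by (-6, 2, 3): (1, 5, 4) → (-5, 7, 7)
T2 rotate right-handed about the x-axis with cos θ = -7/25, sin θ = 24/25: (-5, 7, 7) → (-5, -217/25, 119/25)
T3 shear: y ← y − 2·x: (-5, -217/25, 119/25) → (-5, 33/25, 119/25)
T4 shear: z ← z + 2·x: (-5, 33/25, 119/25) → (-5, 33/25, -131/25)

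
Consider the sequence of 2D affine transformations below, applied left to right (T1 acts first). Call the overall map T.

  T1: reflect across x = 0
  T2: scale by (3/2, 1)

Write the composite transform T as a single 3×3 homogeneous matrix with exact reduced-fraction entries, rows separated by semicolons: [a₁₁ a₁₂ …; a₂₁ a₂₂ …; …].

T = [-3/2 0 0; 0 1 0; 0 0 1]

T1 = [-1 0 0; 0 1 0; 0 0 1]
T2·T1 = [-3/2 0 0; 0 1 0; 0 0 1]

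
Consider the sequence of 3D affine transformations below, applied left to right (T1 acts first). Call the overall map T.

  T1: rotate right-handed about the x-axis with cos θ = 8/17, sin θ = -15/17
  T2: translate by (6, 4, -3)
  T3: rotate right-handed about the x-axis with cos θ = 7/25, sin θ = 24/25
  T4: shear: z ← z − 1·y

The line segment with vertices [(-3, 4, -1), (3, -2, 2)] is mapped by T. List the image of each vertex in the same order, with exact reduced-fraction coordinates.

T1 rotate right-handed about the x-axis with cos θ = 8/17, sin θ = -15/17: (-3, 4, -1) → (-3, 1, -4); (3, -2, 2) → (3, 14/17, 46/17)
T2 translate by (6, 4, -3): (-3, 1, -4) → (3, 5, -7); (3, 14/17, 46/17) → (9, 82/17, -5/17)
T3 rotate right-handed about the x-axis with cos θ = 7/25, sin θ = 24/25: (3, 5, -7) → (3, 203/25, 71/25); (9, 82/17, -5/17) → (9, 694/425, 1933/425)
T4 shear: z ← z − 1·y: (3, 203/25, 71/25) → (3, 203/25, -132/25); (9, 694/425, 1933/425) → (9, 694/425, 1239/425)

image vertices: (3, 203/25, -132/25), (9, 694/425, 1239/425)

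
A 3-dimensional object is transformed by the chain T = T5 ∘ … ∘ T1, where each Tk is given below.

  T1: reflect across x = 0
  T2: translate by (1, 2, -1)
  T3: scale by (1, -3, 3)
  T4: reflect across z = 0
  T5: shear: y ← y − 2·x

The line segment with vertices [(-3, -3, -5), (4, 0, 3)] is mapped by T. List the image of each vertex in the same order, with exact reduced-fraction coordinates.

T1 reflect across x = 0: (-3, -3, -5) → (3, -3, -5); (4, 0, 3) → (-4, 0, 3)
T2 translate by (1, 2, -1): (3, -3, -5) → (4, -1, -6); (-4, 0, 3) → (-3, 2, 2)
T3 scale by (1, -3, 3): (4, -1, -6) → (4, 3, -18); (-3, 2, 2) → (-3, -6, 6)
T4 reflect across z = 0: (4, 3, -18) → (4, 3, 18); (-3, -6, 6) → (-3, -6, -6)
T5 shear: y ← y − 2·x: (4, 3, 18) → (4, -5, 18); (-3, -6, -6) → (-3, 0, -6)

image vertices: (4, -5, 18), (-3, 0, -6)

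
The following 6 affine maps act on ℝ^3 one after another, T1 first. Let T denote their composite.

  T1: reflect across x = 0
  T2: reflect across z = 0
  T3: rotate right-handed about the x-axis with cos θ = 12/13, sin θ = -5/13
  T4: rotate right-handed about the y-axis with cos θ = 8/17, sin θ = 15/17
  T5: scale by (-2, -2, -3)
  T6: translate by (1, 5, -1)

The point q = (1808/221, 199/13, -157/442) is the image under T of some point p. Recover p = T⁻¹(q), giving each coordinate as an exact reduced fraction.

p = (3/2, -7/2, 5)

T1 = [-1 0 0 0; 0 1 0 0; 0 0 1 0; 0 0 0 1]
T2·T1 = [-1 0 0 0; 0 1 0 0; 0 0 -1 0; 0 0 0 1]
T3·…·T1 = [-1 0 0 0; 0 12/13 -5/13 0; 0 -5/13 -12/13 0; 0 0 0 1]
T4·…·T1 = [-8/17 -75/221 -180/221 0; 0 12/13 -5/13 0; 15/17 -40/221 -96/221 0; 0 0 0 1]
T5·…·T1 = [16/17 150/221 360/221 0; 0 -24/13 10/13 0; -45/17 120/221 288/221 0; 0 0 0 1]
T6·…·T1 = [16/17 150/221 360/221 1; 0 -24/13 10/13 5; -45/17 120/221 288/221 -1; 0 0 0 1]
det M = -12; M⁻¹ = [4/17 0 -5/17 -9/17; 75/442 -6/13 40/663 2915/1326; 90/221 5/26 32/221 -541/442; 0 0 0 1]
M⁻¹ · (1808/221, 199/13, -157/442)ᵀ = (3/2, -7/2, 5)ᵀ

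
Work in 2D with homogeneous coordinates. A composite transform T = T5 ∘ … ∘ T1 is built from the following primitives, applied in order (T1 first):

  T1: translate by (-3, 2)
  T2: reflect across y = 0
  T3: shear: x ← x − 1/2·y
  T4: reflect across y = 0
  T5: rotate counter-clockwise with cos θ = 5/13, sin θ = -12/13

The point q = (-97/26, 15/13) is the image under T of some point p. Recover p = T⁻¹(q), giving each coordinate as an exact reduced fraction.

p = (2, -5)

T1 = [1 0 -3; 0 1 2; 0 0 1]
T2·T1 = [1 0 -3; 0 -1 -2; 0 0 1]
T3·…·T1 = [1 1/2 -2; 0 -1 -2; 0 0 1]
T4·…·T1 = [1 1/2 -2; 0 1 2; 0 0 1]
T5·…·T1 = [5/13 29/26 14/13; -12/13 -1/13 34/13; 0 0 1]
det M = 1; M⁻¹ = [-1/13 -29/26 3; 12/13 5/13 -2; 0 0 1]
M⁻¹ · (-97/26, 15/13)ᵀ = (2, -5)ᵀ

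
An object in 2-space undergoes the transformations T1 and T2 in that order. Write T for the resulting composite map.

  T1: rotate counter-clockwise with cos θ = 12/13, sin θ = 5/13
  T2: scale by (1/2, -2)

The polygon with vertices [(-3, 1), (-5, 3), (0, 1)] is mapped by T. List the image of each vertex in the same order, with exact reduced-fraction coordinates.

image vertices: (-41/26, 6/13), (-75/26, -22/13), (-5/26, -24/13)

T1 rotate counter-clockwise with cos θ = 12/13, sin θ = 5/13: (-3, 1) → (-41/13, -3/13); (-5, 3) → (-75/13, 11/13); (0, 1) → (-5/13, 12/13)
T2 scale by (1/2, -2): (-41/13, -3/13) → (-41/26, 6/13); (-75/13, 11/13) → (-75/26, -22/13); (-5/13, 12/13) → (-5/26, -24/13)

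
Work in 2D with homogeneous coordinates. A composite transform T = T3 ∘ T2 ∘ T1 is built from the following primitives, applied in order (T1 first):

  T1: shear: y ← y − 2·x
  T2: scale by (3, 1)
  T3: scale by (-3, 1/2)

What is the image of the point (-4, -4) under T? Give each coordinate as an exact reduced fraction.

T(p) = (36, 2)

T1 shear: y ← y − 2·x: (-4, -4) → (-4, 4)
T2 scale by (3, 1): (-4, 4) → (-12, 4)
T3 scale by (-3, 1/2): (-12, 4) → (36, 2)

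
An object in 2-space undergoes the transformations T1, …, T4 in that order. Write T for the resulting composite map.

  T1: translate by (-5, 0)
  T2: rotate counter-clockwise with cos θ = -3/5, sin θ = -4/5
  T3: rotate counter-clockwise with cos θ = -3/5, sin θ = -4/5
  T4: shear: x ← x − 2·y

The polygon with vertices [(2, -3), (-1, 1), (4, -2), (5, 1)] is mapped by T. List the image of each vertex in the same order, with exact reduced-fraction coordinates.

image vertices: (39/5, -51/25), (64/5, -151/25), (3, -2/5), (-2/5, -7/25)

T1 translate by (-5, 0): (2, -3) → (-3, -3); (-1, 1) → (-6, 1); (4, -2) → (-1, -2); (5, 1) → (0, 1)
T2 rotate counter-clockwise with cos θ = -3/5, sin θ = -4/5: (-3, -3) → (-3/5, 21/5); (-6, 1) → (22/5, 21/5); (-1, -2) → (-1, 2); (0, 1) → (4/5, -3/5)
T3 rotate counter-clockwise with cos θ = -3/5, sin θ = -4/5: (-3/5, 21/5) → (93/25, -51/25); (22/5, 21/5) → (18/25, -151/25); (-1, 2) → (11/5, -2/5); (4/5, -3/5) → (-24/25, -7/25)
T4 shear: x ← x − 2·y: (93/25, -51/25) → (39/5, -51/25); (18/25, -151/25) → (64/5, -151/25); (11/5, -2/5) → (3, -2/5); (-24/25, -7/25) → (-2/5, -7/25)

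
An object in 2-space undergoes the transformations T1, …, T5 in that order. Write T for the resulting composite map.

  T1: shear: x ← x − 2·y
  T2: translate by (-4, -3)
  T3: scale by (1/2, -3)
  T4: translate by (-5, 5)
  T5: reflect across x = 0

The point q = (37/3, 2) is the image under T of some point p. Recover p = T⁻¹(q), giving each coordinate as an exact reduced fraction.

p = (-8/3, 4)

T1 = [1 -2 0; 0 1 0; 0 0 1]
T2·T1 = [1 -2 -4; 0 1 -3; 0 0 1]
T3·…·T1 = [1/2 -1 -2; 0 -3 9; 0 0 1]
T4·…·T1 = [1/2 -1 -7; 0 -3 14; 0 0 1]
T5·…·T1 = [-1/2 1 7; 0 -3 14; 0 0 1]
det M = 3/2; M⁻¹ = [-2 -2/3 70/3; 0 -1/3 14/3; 0 0 1]
M⁻¹ · (37/3, 2)ᵀ = (-8/3, 4)ᵀ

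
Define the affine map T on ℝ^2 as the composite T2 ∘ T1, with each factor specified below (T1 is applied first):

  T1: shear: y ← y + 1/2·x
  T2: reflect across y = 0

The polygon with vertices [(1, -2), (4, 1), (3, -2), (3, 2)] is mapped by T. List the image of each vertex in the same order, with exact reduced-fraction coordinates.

image vertices: (1, 3/2), (4, -3), (3, 1/2), (3, -7/2)

T1 shear: y ← y + 1/2·x: (1, -2) → (1, -3/2); (4, 1) → (4, 3); (3, -2) → (3, -1/2); (3, 2) → (3, 7/2)
T2 reflect across y = 0: (1, -3/2) → (1, 3/2); (4, 3) → (4, -3); (3, -1/2) → (3, 1/2); (3, 7/2) → (3, -7/2)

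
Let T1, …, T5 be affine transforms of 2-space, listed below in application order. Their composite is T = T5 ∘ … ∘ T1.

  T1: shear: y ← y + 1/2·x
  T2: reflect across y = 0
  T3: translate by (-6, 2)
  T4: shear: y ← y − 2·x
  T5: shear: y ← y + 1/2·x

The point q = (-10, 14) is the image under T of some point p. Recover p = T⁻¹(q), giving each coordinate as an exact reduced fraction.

p = (-4, 5)

T1 = [1 0 0; 1/2 1 0; 0 0 1]
T2·T1 = [1 0 0; -1/2 -1 0; 0 0 1]
T3·…·T1 = [1 0 -6; -1/2 -1 2; 0 0 1]
T4·…·T1 = [1 0 -6; -5/2 -1 14; 0 0 1]
T5·…·T1 = [1 0 -6; -2 -1 11; 0 0 1]
det M = -1; M⁻¹ = [1 0 6; -2 -1 -1; 0 0 1]
M⁻¹ · (-10, 14)ᵀ = (-4, 5)ᵀ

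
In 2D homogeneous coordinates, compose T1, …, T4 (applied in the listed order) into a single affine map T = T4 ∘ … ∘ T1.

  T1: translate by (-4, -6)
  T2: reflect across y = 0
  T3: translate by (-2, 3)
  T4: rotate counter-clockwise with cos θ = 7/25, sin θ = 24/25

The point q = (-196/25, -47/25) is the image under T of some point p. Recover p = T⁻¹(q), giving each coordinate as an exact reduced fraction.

p = (2, 2)

T1 = [1 0 -4; 0 1 -6; 0 0 1]
T2·T1 = [1 0 -4; 0 -1 6; 0 0 1]
T3·…·T1 = [1 0 -6; 0 -1 9; 0 0 1]
T4·…·T1 = [7/25 24/25 -258/25; 24/25 -7/25 -81/25; 0 0 1]
det M = -1; M⁻¹ = [7/25 24/25 6; 24/25 -7/25 9; 0 0 1]
M⁻¹ · (-196/25, -47/25)ᵀ = (2, 2)ᵀ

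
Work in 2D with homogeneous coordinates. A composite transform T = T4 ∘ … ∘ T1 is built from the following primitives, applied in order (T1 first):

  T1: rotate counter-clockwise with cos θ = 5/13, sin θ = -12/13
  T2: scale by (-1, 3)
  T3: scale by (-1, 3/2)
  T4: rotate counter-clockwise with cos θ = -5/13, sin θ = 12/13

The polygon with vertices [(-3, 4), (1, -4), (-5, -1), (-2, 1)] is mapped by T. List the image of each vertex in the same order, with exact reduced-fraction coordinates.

T1 rotate counter-clockwise with cos θ = 5/13, sin θ = -12/13: (-3, 4) → (33/13, 56/13); (1, -4) → (-43/13, -32/13); (-5, -1) → (-37/13, 55/13); (-2, 1) → (2/13, 29/13)
T2 scale by (-1, 3): (33/13, 56/13) → (-33/13, 168/13); (-43/13, -32/13) → (43/13, -96/13); (-37/13, 55/13) → (37/13, 165/13); (2/13, 29/13) → (-2/13, 87/13)
T3 scale by (-1, 3/2): (-33/13, 168/13) → (33/13, 252/13); (43/13, -96/13) → (-43/13, -144/13); (37/13, 165/13) → (-37/13, 495/26); (-2/13, 87/13) → (2/13, 261/26)
T4 rotate counter-clockwise with cos θ = -5/13, sin θ = 12/13: (33/13, 252/13) → (-3189/169, -864/169); (-43/13, -144/13) → (1943/169, 204/169); (-37/13, 495/26) → (-2785/169, -3363/338); (2/13, 261/26) → (-1576/169, -1257/338)

image vertices: (-3189/169, -864/169), (1943/169, 204/169), (-2785/169, -3363/338), (-1576/169, -1257/338)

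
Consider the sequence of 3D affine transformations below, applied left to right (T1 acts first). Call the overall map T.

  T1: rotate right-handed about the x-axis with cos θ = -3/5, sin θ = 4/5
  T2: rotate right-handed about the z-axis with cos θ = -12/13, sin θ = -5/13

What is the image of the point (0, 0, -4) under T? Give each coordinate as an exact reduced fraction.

T1 rotate right-handed about the x-axis with cos θ = -3/5, sin θ = 4/5: (0, 0, -4) → (0, 16/5, 12/5)
T2 rotate right-handed about the z-axis with cos θ = -12/13, sin θ = -5/13: (0, 16/5, 12/5) → (16/13, -192/65, 12/5)

T(p) = (16/13, -192/65, 12/5)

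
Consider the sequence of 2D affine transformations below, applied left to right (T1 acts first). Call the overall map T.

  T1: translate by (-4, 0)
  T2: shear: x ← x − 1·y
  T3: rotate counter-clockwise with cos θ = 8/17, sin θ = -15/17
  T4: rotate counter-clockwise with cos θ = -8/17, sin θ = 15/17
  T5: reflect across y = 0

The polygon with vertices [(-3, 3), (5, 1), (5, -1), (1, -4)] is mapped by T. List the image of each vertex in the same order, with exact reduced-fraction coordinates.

image vertices: (-2330/289, 1917/289), (-240/289, -161/289), (562/289, -319/289), (1121/289, 404/289)

T1 translate by (-4, 0): (-3, 3) → (-7, 3); (5, 1) → (1, 1); (5, -1) → (1, -1); (1, -4) → (-3, -4)
T2 shear: x ← x − 1·y: (-7, 3) → (-10, 3); (1, 1) → (0, 1); (1, -1) → (2, -1); (-3, -4) → (1, -4)
T3 rotate counter-clockwise with cos θ = 8/17, sin θ = -15/17: (-10, 3) → (-35/17, 174/17); (0, 1) → (15/17, 8/17); (2, -1) → (1/17, -38/17); (1, -4) → (-52/17, -47/17)
T4 rotate counter-clockwise with cos θ = -8/17, sin θ = 15/17: (-35/17, 174/17) → (-2330/289, -1917/289); (15/17, 8/17) → (-240/289, 161/289); (1/17, -38/17) → (562/289, 319/289); (-52/17, -47/17) → (1121/289, -404/289)
T5 reflect across y = 0: (-2330/289, -1917/289) → (-2330/289, 1917/289); (-240/289, 161/289) → (-240/289, -161/289); (562/289, 319/289) → (562/289, -319/289); (1121/289, -404/289) → (1121/289, 404/289)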